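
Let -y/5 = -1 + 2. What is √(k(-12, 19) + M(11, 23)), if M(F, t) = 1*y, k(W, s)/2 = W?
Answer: I*√29 ≈ 5.3852*I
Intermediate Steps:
y = -5 (y = -5*(-1 + 2) = -5*1 = -5)
k(W, s) = 2*W
M(F, t) = -5 (M(F, t) = 1*(-5) = -5)
√(k(-12, 19) + M(11, 23)) = √(2*(-12) - 5) = √(-24 - 5) = √(-29) = I*√29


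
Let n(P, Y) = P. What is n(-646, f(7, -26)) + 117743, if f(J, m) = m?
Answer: 117097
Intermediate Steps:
n(-646, f(7, -26)) + 117743 = -646 + 117743 = 117097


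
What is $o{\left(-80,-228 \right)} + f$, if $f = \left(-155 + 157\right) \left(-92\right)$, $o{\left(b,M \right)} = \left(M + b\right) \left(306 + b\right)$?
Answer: $-69792$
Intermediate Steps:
$o{\left(b,M \right)} = \left(306 + b\right) \left(M + b\right)$
$f = -184$ ($f = 2 \left(-92\right) = -184$)
$o{\left(-80,-228 \right)} + f = \left(\left(-80\right)^{2} + 306 \left(-228\right) + 306 \left(-80\right) - -18240\right) - 184 = \left(6400 - 69768 - 24480 + 18240\right) - 184 = -69608 - 184 = -69792$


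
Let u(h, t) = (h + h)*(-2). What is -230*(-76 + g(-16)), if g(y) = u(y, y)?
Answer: 2760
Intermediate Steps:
u(h, t) = -4*h (u(h, t) = (2*h)*(-2) = -4*h)
g(y) = -4*y
-230*(-76 + g(-16)) = -230*(-76 - 4*(-16)) = -230*(-76 + 64) = -230*(-12) = 2760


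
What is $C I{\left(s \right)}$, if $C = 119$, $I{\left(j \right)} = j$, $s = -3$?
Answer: $-357$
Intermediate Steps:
$C I{\left(s \right)} = 119 \left(-3\right) = -357$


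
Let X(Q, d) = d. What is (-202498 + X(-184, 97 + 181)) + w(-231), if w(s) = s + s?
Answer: -202682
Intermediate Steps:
w(s) = 2*s
(-202498 + X(-184, 97 + 181)) + w(-231) = (-202498 + (97 + 181)) + 2*(-231) = (-202498 + 278) - 462 = -202220 - 462 = -202682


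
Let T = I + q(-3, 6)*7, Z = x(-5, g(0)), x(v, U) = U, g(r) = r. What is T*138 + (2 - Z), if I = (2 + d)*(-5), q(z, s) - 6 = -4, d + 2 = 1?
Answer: 1244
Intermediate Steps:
d = -1 (d = -2 + 1 = -1)
q(z, s) = 2 (q(z, s) = 6 - 4 = 2)
Z = 0
I = -5 (I = (2 - 1)*(-5) = 1*(-5) = -5)
T = 9 (T = -5 + 2*7 = -5 + 14 = 9)
T*138 + (2 - Z) = 9*138 + (2 - 1*0) = 1242 + (2 + 0) = 1242 + 2 = 1244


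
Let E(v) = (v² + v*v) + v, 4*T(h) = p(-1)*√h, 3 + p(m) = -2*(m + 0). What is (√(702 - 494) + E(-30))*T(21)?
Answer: -√273 - 885*√21/2 ≈ -2044.3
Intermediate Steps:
p(m) = -3 - 2*m (p(m) = -3 - 2*(m + 0) = -3 - 2*m)
T(h) = -√h/4 (T(h) = ((-3 - 2*(-1))*√h)/4 = ((-3 + 2)*√h)/4 = (-√h)/4 = -√h/4)
E(v) = v + 2*v² (E(v) = (v² + v²) + v = 2*v² + v = v + 2*v²)
(√(702 - 494) + E(-30))*T(21) = (√(702 - 494) - 30*(1 + 2*(-30)))*(-√21/4) = (√208 - 30*(1 - 60))*(-√21/4) = (4*√13 - 30*(-59))*(-√21/4) = (4*√13 + 1770)*(-√21/4) = (1770 + 4*√13)*(-√21/4) = -√21*(1770 + 4*√13)/4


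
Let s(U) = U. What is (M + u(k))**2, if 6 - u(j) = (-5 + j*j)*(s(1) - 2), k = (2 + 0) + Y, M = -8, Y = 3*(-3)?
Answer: 1764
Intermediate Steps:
Y = -9
k = -7 (k = (2 + 0) - 9 = 2 - 9 = -7)
u(j) = 1 + j**2 (u(j) = 6 - (-5 + j*j)*(1 - 2) = 6 - (-5 + j**2)*(-1) = 6 - (5 - j**2) = 6 + (-5 + j**2) = 1 + j**2)
(M + u(k))**2 = (-8 + (1 + (-7)**2))**2 = (-8 + (1 + 49))**2 = (-8 + 50)**2 = 42**2 = 1764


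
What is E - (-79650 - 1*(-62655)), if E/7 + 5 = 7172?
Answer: 67164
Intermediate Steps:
E = 50169 (E = -35 + 7*7172 = -35 + 50204 = 50169)
E - (-79650 - 1*(-62655)) = 50169 - (-79650 - 1*(-62655)) = 50169 - (-79650 + 62655) = 50169 - 1*(-16995) = 50169 + 16995 = 67164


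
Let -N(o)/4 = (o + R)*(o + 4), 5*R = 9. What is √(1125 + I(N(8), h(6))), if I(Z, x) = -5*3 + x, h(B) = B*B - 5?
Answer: √1141 ≈ 33.779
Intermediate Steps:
R = 9/5 (R = (⅕)*9 = 9/5 ≈ 1.8000)
h(B) = -5 + B² (h(B) = B² - 5 = -5 + B²)
N(o) = -4*(4 + o)*(9/5 + o) (N(o) = -4*(o + 9/5)*(o + 4) = -4*(9/5 + o)*(4 + o) = -4*(4 + o)*(9/5 + o))
I(Z, x) = -15 + x
√(1125 + I(N(8), h(6))) = √(1125 + (-15 + (-5 + 6²))) = √(1125 + (-15 + (-5 + 36))) = √(1125 + (-15 + 31)) = √(1125 + 16) = √1141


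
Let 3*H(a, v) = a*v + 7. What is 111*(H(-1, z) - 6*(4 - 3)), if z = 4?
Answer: -555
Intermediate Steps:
H(a, v) = 7/3 + a*v/3 (H(a, v) = (a*v + 7)/3 = (7 + a*v)/3 = 7/3 + a*v/3)
111*(H(-1, z) - 6*(4 - 3)) = 111*((7/3 + (⅓)*(-1)*4) - 6*(4 - 3)) = 111*((7/3 - 4/3) - 6*1) = 111*(1 - 6) = 111*(-5) = -555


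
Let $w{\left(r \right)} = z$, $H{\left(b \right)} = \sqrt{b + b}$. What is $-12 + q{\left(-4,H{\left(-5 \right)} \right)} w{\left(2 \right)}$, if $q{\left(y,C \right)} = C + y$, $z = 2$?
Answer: $-20 + 2 i \sqrt{10} \approx -20.0 + 6.3246 i$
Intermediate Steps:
$H{\left(b \right)} = \sqrt{2} \sqrt{b}$ ($H{\left(b \right)} = \sqrt{2 b} = \sqrt{2} \sqrt{b}$)
$w{\left(r \right)} = 2$
$-12 + q{\left(-4,H{\left(-5 \right)} \right)} w{\left(2 \right)} = -12 + \left(\sqrt{2} \sqrt{-5} - 4\right) 2 = -12 + \left(\sqrt{2} i \sqrt{5} - 4\right) 2 = -12 + \left(i \sqrt{10} - 4\right) 2 = -12 + \left(-4 + i \sqrt{10}\right) 2 = -12 - \left(8 - 2 i \sqrt{10}\right) = -20 + 2 i \sqrt{10}$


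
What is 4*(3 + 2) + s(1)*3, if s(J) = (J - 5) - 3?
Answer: -1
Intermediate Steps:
s(J) = -8 + J (s(J) = (-5 + J) - 3 = -8 + J)
4*(3 + 2) + s(1)*3 = 4*(3 + 2) + (-8 + 1)*3 = 4*5 - 7*3 = 20 - 21 = -1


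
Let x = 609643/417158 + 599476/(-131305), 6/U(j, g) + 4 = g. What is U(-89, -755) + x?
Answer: -43126389740909/13858057591070 ≈ -3.1120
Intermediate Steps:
U(j, g) = 6/(-4 + g)
x = -170027035093/54774931190 (x = 609643*(1/417158) + 599476*(-1/131305) = 609643/417158 - 599476/131305 = -170027035093/54774931190 ≈ -3.1041)
U(-89, -755) + x = 6/(-4 - 755) - 170027035093/54774931190 = 6/(-759) - 170027035093/54774931190 = 6*(-1/759) - 170027035093/54774931190 = -2/253 - 170027035093/54774931190 = -43126389740909/13858057591070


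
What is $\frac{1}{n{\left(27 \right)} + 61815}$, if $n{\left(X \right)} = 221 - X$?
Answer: $\frac{1}{62009} \approx 1.6127 \cdot 10^{-5}$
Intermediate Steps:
$\frac{1}{n{\left(27 \right)} + 61815} = \frac{1}{\left(221 - 27\right) + 61815} = \frac{1}{194 + 61815} = \frac{1}{62009}$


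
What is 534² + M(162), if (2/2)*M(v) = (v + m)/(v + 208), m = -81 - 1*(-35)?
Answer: 52753918/185 ≈ 2.8516e+5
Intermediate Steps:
m = -46 (m = -81 + 35 = -46)
M(v) = (-46 + v)/(208 + v) (M(v) = (v - 46)/(v + 208) = (-46 + v)/(208 + v))
534² + M(162) = 534² + (-46 + 162)/(208 + 162) = 285156 + 116/370 = 285156 + (1/370)*116 = 285156 + 58/185 = 52753918/185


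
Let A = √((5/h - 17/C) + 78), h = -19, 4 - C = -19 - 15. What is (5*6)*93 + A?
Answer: 2790 + √111606/38 ≈ 2798.8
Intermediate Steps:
C = 38 (C = 4 - (-19 - 15) = 4 - 1*(-34) = 4 + 34 = 38)
A = √111606/38 (A = √((5/(-19) - 17/38) + 78) = √((5*(-1/19) - 17*1/38) + 78) = √((-5/19 - 17/38) + 78) = √(-27/38 + 78) = √(2937/38) = √111606/38 ≈ 8.7914)
(5*6)*93 + A = (5*6)*93 + √111606/38 = 30*93 + √111606/38 = 2790 + √111606/38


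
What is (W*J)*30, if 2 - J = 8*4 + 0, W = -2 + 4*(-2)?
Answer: 9000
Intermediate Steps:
W = -10 (W = -2 - 8 = -10)
J = -30 (J = 2 - (8*4 + 0) = 2 - (32 + 0) = 2 - 1*32 = 2 - 32 = -30)
(W*J)*30 = -10*(-30)*30 = 300*30 = 9000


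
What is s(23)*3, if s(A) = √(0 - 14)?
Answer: 3*I*√14 ≈ 11.225*I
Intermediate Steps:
s(A) = I*√14 (s(A) = √(-14) = I*√14)
s(23)*3 = (I*√14)*3 = 3*I*√14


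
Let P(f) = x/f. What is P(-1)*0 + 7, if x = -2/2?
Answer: 7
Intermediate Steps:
x = -1 (x = -2*½ = -1)
P(f) = -1/f
P(-1)*0 + 7 = -1/(-1)*0 + 7 = -1*(-1)*0 + 7 = 1*0 + 7 = 0 + 7 = 7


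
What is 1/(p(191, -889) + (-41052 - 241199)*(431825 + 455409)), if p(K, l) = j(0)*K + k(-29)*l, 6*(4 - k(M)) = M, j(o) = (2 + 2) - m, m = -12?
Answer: -6/1502536131185 ≈ -3.9933e-12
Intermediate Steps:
j(o) = 16 (j(o) = (2 + 2) - 1*(-12) = 4 + 12 = 16)
k(M) = 4 - M/6
p(K, l) = 16*K + 53*l/6 (p(K, l) = 16*K + (4 - 1/6*(-29))*l = 16*K + (4 + 29/6)*l = 16*K + 53*l/6)
1/(p(191, -889) + (-41052 - 241199)*(431825 + 455409)) = 1/((16*191 + (53/6)*(-889)) + (-41052 - 241199)*(431825 + 455409)) = 1/((3056 - 47117/6) - 282251*887234) = 1/(-28781/6 - 250422683734) = 1/(-1502536131185/6) = -6/1502536131185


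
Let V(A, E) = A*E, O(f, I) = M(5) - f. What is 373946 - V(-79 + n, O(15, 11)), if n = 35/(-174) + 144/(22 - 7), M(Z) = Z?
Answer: 32472749/87 ≈ 3.7325e+5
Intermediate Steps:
O(f, I) = 5 - f
n = 8177/870 (n = 35*(-1/174) + 144/15 = -35/174 + 144*(1/15) = -35/174 + 48/5 = 8177/870 ≈ 9.3988)
373946 - V(-79 + n, O(15, 11)) = 373946 - (-79 + 8177/870)*(5 - 1*15) = 373946 - (-60553)*(5 - 15)/870 = 373946 - (-60553)*(-10)/870 = 373946 - 1*60553/87 = 373946 - 60553/87 = 32472749/87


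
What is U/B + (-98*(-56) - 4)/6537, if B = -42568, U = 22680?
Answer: 3549323/11594459 ≈ 0.30612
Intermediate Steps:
U/B + (-98*(-56) - 4)/6537 = 22680/(-42568) + (-98*(-56) - 4)/6537 = 22680*(-1/42568) + (5488 - 4)*(1/6537) = -2835/5321 + 5484*(1/6537) = -2835/5321 + 1828/2179 = 3549323/11594459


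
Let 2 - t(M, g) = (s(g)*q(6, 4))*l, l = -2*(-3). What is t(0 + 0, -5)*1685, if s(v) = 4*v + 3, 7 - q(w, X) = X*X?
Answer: -1543460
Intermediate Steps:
q(w, X) = 7 - X² (q(w, X) = 7 - X*X = 7 - X²)
l = 6
s(v) = 3 + 4*v
t(M, g) = 164 + 216*g (t(M, g) = 2 - (3 + 4*g)*(7 - 1*4²)*6 = 2 - (3 + 4*g)*(7 - 1*16)*6 = 2 - (3 + 4*g)*(7 - 16)*6 = 2 - (3 + 4*g)*(-9)*6 = 2 - (-27 - 36*g)*6 = 2 - (-162 - 216*g) = 2 + (162 + 216*g) = 164 + 216*g)
t(0 + 0, -5)*1685 = (164 + 216*(-5))*1685 = (164 - 1080)*1685 = -916*1685 = -1543460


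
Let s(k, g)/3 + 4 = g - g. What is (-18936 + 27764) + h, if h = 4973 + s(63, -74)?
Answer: 13789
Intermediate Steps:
s(k, g) = -12 (s(k, g) = -12 + 3*(g - g) = -12 + 3*0 = -12 + 0 = -12)
h = 4961 (h = 4973 - 12 = 4961)
(-18936 + 27764) + h = (-18936 + 27764) + 4961 = 8828 + 4961 = 13789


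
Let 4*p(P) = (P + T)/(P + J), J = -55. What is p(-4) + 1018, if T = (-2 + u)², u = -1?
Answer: 240243/236 ≈ 1018.0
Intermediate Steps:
T = 9 (T = (-2 - 1)² = (-3)² = 9)
p(P) = (9 + P)/(4*(-55 + P)) (p(P) = ((P + 9)/(P - 55))/4 = ((9 + P)/(-55 + P))/4 = (9 + P)/(4*(-55 + P)))
p(-4) + 1018 = (9 - 4)/(4*(-55 - 4)) + 1018 = (¼)*5/(-59) + 1018 = (¼)*(-1/59)*5 + 1018 = -5/236 + 1018 = 240243/236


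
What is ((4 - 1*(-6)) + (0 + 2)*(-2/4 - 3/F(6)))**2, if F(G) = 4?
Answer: 225/4 ≈ 56.250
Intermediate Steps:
((4 - 1*(-6)) + (0 + 2)*(-2/4 - 3/F(6)))**2 = ((4 - 1*(-6)) + (0 + 2)*(-2/4 - 3/4))**2 = ((4 + 6) + 2*(-2*1/4 - 3*1/4))**2 = (10 + 2*(-1/2 - 3/4))**2 = (10 + 2*(-5/4))**2 = (10 - 5/2)**2 = (15/2)**2 = 225/4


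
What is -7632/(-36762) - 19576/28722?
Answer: -41703884/87989847 ≈ -0.47396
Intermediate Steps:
-7632/(-36762) - 19576/28722 = -7632*(-1/36762) - 19576*1/28722 = 1272/6127 - 9788/14361 = -41703884/87989847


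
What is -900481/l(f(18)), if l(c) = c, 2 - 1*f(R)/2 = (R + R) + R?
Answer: 900481/104 ≈ 8658.5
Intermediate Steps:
f(R) = 4 - 6*R (f(R) = 4 - 2*((R + R) + R) = 4 - 2*(2*R + R) = 4 - 6*R)
-900481/l(f(18)) = -900481/(4 - 6*18) = -900481/(4 - 108) = -900481/(-104) = -900481*(-1/104) = 900481/104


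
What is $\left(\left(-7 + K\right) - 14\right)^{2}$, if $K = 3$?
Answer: $324$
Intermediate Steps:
$\left(\left(-7 + K\right) - 14\right)^{2} = \left(\left(-7 + 3\right) - 14\right)^{2} = \left(-4 - 14\right)^{2} = \left(-18\right)^{2} = 324$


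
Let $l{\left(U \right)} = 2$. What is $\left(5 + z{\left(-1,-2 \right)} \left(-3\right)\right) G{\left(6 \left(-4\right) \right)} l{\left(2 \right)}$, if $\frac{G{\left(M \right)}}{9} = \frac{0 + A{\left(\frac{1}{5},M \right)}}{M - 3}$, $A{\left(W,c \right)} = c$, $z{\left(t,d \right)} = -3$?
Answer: $224$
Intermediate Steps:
$G{\left(M \right)} = \frac{9 M}{-3 + M}$ ($G{\left(M \right)} = 9 \frac{0 + M}{M - 3} = 9 \frac{M}{-3 + M} = \frac{9 M}{-3 + M}$)
$\left(5 + z{\left(-1,-2 \right)} \left(-3\right)\right) G{\left(6 \left(-4\right) \right)} l{\left(2 \right)} = \left(5 - -9\right) \frac{9 \cdot 6 \left(-4\right)}{-3 + 6 \left(-4\right)} 2 = \left(5 + 9\right) 9 \left(-24\right) \frac{1}{-3 - 24} \cdot 2 = 14 \cdot 9 \left(-24\right) \frac{1}{-27} \cdot 2 = 14 \cdot 9 \left(-24\right) \left(- \frac{1}{27}\right) 2 = 14 \cdot 8 \cdot 2 = 112 \cdot 2 = 224$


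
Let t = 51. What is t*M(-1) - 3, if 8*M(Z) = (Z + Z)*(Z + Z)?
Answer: 45/2 ≈ 22.500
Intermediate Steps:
M(Z) = Z²/2 (M(Z) = ((Z + Z)*(Z + Z))/8 = ((2*Z)*(2*Z))/8 = (4*Z²)/8 = Z²/2)
t*M(-1) - 3 = 51*((½)*(-1)²) - 3 = 51*((½)*1) - 3 = 51*(½) - 3 = 51/2 - 3 = 45/2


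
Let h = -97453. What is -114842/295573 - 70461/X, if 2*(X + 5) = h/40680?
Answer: 1694375484865054/149043571969 ≈ 11368.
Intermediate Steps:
X = -504253/81360 (X = -5 + (-97453/40680)/2 = -5 + (-97453*1/40680)/2 = -5 + (½)*(-97453/40680) = -5 - 97453/81360 = -504253/81360 ≈ -6.1978)
-114842/295573 - 70461/X = -114842/295573 - 70461/(-504253/81360) = -114842*1/295573 - 70461*(-81360/504253) = -114842/295573 + 5732706960/504253 = 1694375484865054/149043571969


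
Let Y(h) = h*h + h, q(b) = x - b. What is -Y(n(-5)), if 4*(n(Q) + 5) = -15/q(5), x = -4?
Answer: -2365/144 ≈ -16.424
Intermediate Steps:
q(b) = -4 - b
n(Q) = -55/12 (n(Q) = -5 + (-15/(-4 - 1*5))/4 = -5 + (-15/(-4 - 5))/4 = -5 + (-15/(-9))/4 = -5 + (-15*(-1/9))/4 = -5 + (1/4)*(5/3) = -5 + 5/12 = -55/12)
Y(h) = h + h**2 (Y(h) = h**2 + h = h + h**2)
-Y(n(-5)) = -(-55)*(1 - 55/12)/12 = -(-55)*(-43)/(12*12) = -1*2365/144 = -2365/144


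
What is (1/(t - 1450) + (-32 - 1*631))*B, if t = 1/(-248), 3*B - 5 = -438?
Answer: 103234002863/1078803 ≈ 95693.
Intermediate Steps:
B = -433/3 (B = 5/3 + (⅓)*(-438) = 5/3 - 146 = -433/3 ≈ -144.33)
t = -1/248 ≈ -0.0040323
(1/(t - 1450) + (-32 - 1*631))*B = (1/(-1/248 - 1450) + (-32 - 1*631))*(-433/3) = (1/(-359601/248) + (-32 - 631))*(-433/3) = (-248/359601 - 663)*(-433/3) = -238415711/359601*(-433/3) = 103234002863/1078803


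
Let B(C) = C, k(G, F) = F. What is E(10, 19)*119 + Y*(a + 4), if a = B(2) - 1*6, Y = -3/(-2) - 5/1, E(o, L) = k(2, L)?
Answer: 2261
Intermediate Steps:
E(o, L) = L
Y = -7/2 (Y = -3*(-½) - 5*1 = 3/2 - 5 = -7/2 ≈ -3.5000)
a = -4 (a = 2 - 1*6 = 2 - 6 = -4)
E(10, 19)*119 + Y*(a + 4) = 19*119 - 7*(-4 + 4)/2 = 2261 - 7/2*0 = 2261 + 0 = 2261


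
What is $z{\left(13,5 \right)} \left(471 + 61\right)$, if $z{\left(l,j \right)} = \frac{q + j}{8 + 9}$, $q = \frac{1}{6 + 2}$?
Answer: $\frac{5453}{34} \approx 160.38$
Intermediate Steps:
$q = \frac{1}{8} \approx 0.125$
$z{\left(l,j \right)} = \frac{1}{136} + \frac{j}{17}$ ($z{\left(l,j \right)} = \frac{\frac{1}{8} + j}{8 + 9} = \frac{\frac{1}{8} + j}{17} = \left(\frac{1}{8} + j\right) \frac{1}{17} = \frac{1}{136} + \frac{j}{17}$)
$z{\left(13,5 \right)} \left(471 + 61\right) = \left(\frac{1}{136} + \frac{1}{17} \cdot 5\right) \left(471 + 61\right) = \left(\frac{1}{136} + \frac{5}{17}\right) 532 = \frac{41}{136} \cdot 532 = \frac{5453}{34}$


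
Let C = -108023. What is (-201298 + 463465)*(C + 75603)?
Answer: -8499454140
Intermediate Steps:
(-201298 + 463465)*(C + 75603) = (-201298 + 463465)*(-108023 + 75603) = 262167*(-32420) = -8499454140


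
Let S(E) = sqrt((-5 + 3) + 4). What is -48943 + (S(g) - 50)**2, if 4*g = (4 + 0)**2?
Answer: -48943 + (50 - sqrt(2))**2 ≈ -46582.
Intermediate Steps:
g = 4 (g = (4 + 0)**2/4 = (1/4)*4**2 = (1/4)*16 = 4)
S(E) = sqrt(2) (S(E) = sqrt(-2 + 4) = sqrt(2))
-48943 + (S(g) - 50)**2 = -48943 + (sqrt(2) - 50)**2 = -48943 + (-50 + sqrt(2))**2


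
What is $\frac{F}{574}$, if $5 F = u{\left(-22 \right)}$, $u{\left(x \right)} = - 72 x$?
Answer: $\frac{792}{1435} \approx 0.55192$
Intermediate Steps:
$F = \frac{1584}{5}$ ($F = \frac{\left(-72\right) \left(-22\right)}{5} = \frac{1}{5} \cdot 1584 = \frac{1584}{5} \approx 316.8$)
$\frac{F}{574} = \frac{1584}{5 \cdot 574} = \frac{1584}{5} \cdot \frac{1}{574} = \frac{792}{1435}$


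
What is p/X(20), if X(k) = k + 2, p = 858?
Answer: 39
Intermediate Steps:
X(k) = 2 + k
p/X(20) = 858/(2 + 20) = 858/22 = 858*(1/22) = 39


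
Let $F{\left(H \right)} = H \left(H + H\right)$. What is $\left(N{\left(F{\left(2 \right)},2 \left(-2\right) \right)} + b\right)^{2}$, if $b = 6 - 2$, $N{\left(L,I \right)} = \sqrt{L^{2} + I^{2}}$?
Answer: $96 + 32 \sqrt{5} \approx 167.55$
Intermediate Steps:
$F{\left(H \right)} = 2 H^{2}$ ($F{\left(H \right)} = H 2 H = 2 H^{2}$)
$N{\left(L,I \right)} = \sqrt{I^{2} + L^{2}}$
$b = 4$
$\left(N{\left(F{\left(2 \right)},2 \left(-2\right) \right)} + b\right)^{2} = \left(\sqrt{\left(2 \left(-2\right)\right)^{2} + \left(2 \cdot 2^{2}\right)^{2}} + 4\right)^{2} = \left(\sqrt{\left(-4\right)^{2} + \left(2 \cdot 4\right)^{2}} + 4\right)^{2} = \left(\sqrt{16 + 8^{2}} + 4\right)^{2} = \left(\sqrt{16 + 64} + 4\right)^{2} = \left(\sqrt{80} + 4\right)^{2} = \left(4 \sqrt{5} + 4\right)^{2} = \left(4 + 4 \sqrt{5}\right)^{2}$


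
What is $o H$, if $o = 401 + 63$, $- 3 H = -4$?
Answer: $\frac{1856}{3} \approx 618.67$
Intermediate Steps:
$H = \frac{4}{3}$ ($H = \left(- \frac{1}{3}\right) \left(-4\right) = \frac{4}{3} \approx 1.3333$)
$o = 464$
$o H = 464 \cdot \frac{4}{3} = \frac{1856}{3}$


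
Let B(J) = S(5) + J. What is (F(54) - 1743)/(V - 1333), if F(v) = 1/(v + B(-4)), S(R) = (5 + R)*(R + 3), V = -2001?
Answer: 226589/433420 ≈ 0.52279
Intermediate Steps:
S(R) = (3 + R)*(5 + R) (S(R) = (5 + R)*(3 + R) = (3 + R)*(5 + R))
B(J) = 80 + J (B(J) = (15 + 5² + 8*5) + J = (15 + 25 + 40) + J = 80 + J)
F(v) = 1/(76 + v) (F(v) = 1/(v + (80 - 4)) = 1/(v + 76) = 1/(76 + v))
(F(54) - 1743)/(V - 1333) = (1/(76 + 54) - 1743)/(-2001 - 1333) = (1/130 - 1743)/(-3334) = (1/130 - 1743)*(-1/3334) = -226589/130*(-1/3334) = 226589/433420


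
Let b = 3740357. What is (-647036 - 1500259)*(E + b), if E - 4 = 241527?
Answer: -8550288192960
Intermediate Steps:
E = 241531 (E = 4 + 241527 = 241531)
(-647036 - 1500259)*(E + b) = (-647036 - 1500259)*(241531 + 3740357) = -2147295*3981888 = -8550288192960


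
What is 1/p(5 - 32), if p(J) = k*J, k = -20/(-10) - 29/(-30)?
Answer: -10/801 ≈ -0.012484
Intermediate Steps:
k = 89/30 (k = -20*(-⅒) - 29*(-1/30) = 2 + 29/30 = 89/30 ≈ 2.9667)
p(J) = 89*J/30
1/p(5 - 32) = 1/(89*(5 - 32)/30) = 1/((89/30)*(-27)) = 1/(-801/10) = -10/801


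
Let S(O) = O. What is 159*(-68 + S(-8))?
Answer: -12084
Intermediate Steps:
159*(-68 + S(-8)) = 159*(-68 - 8) = 159*(-76) = -12084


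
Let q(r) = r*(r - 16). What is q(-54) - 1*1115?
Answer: 2665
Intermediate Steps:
q(r) = r*(-16 + r)
q(-54) - 1*1115 = -54*(-16 - 54) - 1*1115 = -54*(-70) - 1115 = 3780 - 1115 = 2665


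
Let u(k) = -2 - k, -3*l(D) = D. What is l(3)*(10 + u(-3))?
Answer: -11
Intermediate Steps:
l(D) = -D/3
l(3)*(10 + u(-3)) = (-1/3*3)*(10 + (-2 - 1*(-3))) = -(10 + (-2 + 3)) = -(10 + 1) = -1*11 = -11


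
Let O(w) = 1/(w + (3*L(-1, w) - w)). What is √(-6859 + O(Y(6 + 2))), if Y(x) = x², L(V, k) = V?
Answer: I*√61734/3 ≈ 82.821*I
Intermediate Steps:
O(w) = -⅓ (O(w) = 1/(w + (3*(-1) - w)) = 1/(w + (-3 - w)) = 1/(-3) = -⅓)
√(-6859 + O(Y(6 + 2))) = √(-6859 - ⅓) = √(-20578/3) = I*√61734/3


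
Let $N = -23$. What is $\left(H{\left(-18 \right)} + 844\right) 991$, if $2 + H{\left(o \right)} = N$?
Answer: $811629$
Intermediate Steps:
$H{\left(o \right)} = -25$ ($H{\left(o \right)} = -2 - 23 = -25$)
$\left(H{\left(-18 \right)} + 844\right) 991 = \left(-25 + 844\right) 991 = 819 \cdot 991 = 811629$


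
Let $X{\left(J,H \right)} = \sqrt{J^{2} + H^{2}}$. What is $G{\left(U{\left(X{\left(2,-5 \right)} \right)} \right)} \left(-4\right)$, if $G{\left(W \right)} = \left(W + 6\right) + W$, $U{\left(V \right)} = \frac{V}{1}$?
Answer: $-24 - 8 \sqrt{29} \approx -67.081$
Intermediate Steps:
$X{\left(J,H \right)} = \sqrt{H^{2} + J^{2}}$
$U{\left(V \right)} = V$ ($U{\left(V \right)} = V 1 = V$)
$G{\left(W \right)} = 6 + 2 W$ ($G{\left(W \right)} = \left(6 + W\right) + W = 6 + 2 W$)
$G{\left(U{\left(X{\left(2,-5 \right)} \right)} \right)} \left(-4\right) = \left(6 + 2 \sqrt{\left(-5\right)^{2} + 2^{2}}\right) \left(-4\right) = \left(6 + 2 \sqrt{25 + 4}\right) \left(-4\right) = \left(6 + 2 \sqrt{29}\right) \left(-4\right) = -24 - 8 \sqrt{29}$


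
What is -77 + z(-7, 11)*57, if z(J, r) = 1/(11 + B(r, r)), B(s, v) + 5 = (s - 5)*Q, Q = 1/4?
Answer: -347/5 ≈ -69.400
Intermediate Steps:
Q = 1/4 ≈ 0.25000
B(s, v) = -25/4 + s/4 (B(s, v) = -5 + (s - 5)*(1/4) = -5 + (-5 + s)*(1/4) = -5 + (-5/4 + s/4) = -25/4 + s/4)
z(J, r) = 1/(19/4 + r/4) (z(J, r) = 1/(11 + (-25/4 + r/4)) = 1/(19/4 + r/4))
-77 + z(-7, 11)*57 = -77 + (4/(19 + 11))*57 = -77 + (4/30)*57 = -77 + (4*(1/30))*57 = -77 + (2/15)*57 = -77 + 38/5 = -347/5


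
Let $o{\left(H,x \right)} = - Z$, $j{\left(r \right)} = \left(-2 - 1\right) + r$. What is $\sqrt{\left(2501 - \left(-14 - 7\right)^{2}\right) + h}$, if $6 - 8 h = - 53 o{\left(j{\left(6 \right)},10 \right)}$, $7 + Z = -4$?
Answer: $\frac{13 \sqrt{202}}{4} \approx 46.191$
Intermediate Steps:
$Z = -11$ ($Z = -7 - 4 = -11$)
$j{\left(r \right)} = -3 + r$
$o{\left(H,x \right)} = 11$ ($o{\left(H,x \right)} = \left(-1\right) \left(-11\right) = 11$)
$h = \frac{589}{8}$ ($h = \frac{3}{4} - \frac{\left(-53\right) 11}{8} = \frac{3}{4} - - \frac{583}{8} = \frac{3}{4} + \frac{583}{8} = \frac{589}{8} \approx 73.625$)
$\sqrt{\left(2501 - \left(-14 - 7\right)^{2}\right) + h} = \sqrt{\left(2501 - \left(-14 - 7\right)^{2}\right) + \frac{589}{8}} = \sqrt{\left(2501 - \left(-21\right)^{2}\right) + \frac{589}{8}} = \sqrt{\left(2501 - 441\right) + \frac{589}{8}} = \sqrt{2060 + \frac{589}{8}} = \sqrt{\frac{17069}{8}} = \frac{13 \sqrt{202}}{4}$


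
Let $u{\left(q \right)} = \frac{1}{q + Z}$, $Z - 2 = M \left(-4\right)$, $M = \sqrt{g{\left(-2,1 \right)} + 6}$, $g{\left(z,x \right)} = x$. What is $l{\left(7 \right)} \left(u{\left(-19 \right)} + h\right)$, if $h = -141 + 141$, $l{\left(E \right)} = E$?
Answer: $- \frac{119}{177} + \frac{28 \sqrt{7}}{177} \approx -0.25378$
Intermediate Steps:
$M = \sqrt{7}$ ($M = \sqrt{1 + 6} = \sqrt{7} \approx 2.6458$)
$h = 0$
$Z = 2 - 4 \sqrt{7}$ ($Z = 2 + \sqrt{7} \left(-4\right) = 2 - 4 \sqrt{7} \approx -8.583$)
$u{\left(q \right)} = \frac{1}{2 + q - 4 \sqrt{7}}$ ($u{\left(q \right)} = \frac{1}{q + \left(2 - 4 \sqrt{7}\right)} = \frac{1}{2 + q - 4 \sqrt{7}}$)
$l{\left(7 \right)} \left(u{\left(-19 \right)} + h\right) = 7 \left(\frac{1}{2 - 19 - 4 \sqrt{7}} + 0\right) = 7 \left(\frac{1}{-17 - 4 \sqrt{7}} + 0\right) = \frac{7}{-17 - 4 \sqrt{7}}$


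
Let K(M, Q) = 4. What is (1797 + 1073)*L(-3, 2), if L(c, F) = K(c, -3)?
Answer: 11480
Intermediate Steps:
L(c, F) = 4
(1797 + 1073)*L(-3, 2) = (1797 + 1073)*4 = 2870*4 = 11480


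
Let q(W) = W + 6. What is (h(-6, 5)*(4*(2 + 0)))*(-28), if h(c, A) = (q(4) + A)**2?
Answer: -50400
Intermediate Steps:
q(W) = 6 + W
h(c, A) = (10 + A)**2 (h(c, A) = ((6 + 4) + A)**2 = (10 + A)**2)
(h(-6, 5)*(4*(2 + 0)))*(-28) = ((10 + 5)**2*(4*(2 + 0)))*(-28) = (15**2*(4*2))*(-28) = (225*8)*(-28) = 1800*(-28) = -50400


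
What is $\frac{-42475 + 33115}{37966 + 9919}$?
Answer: $- \frac{1872}{9577} \approx -0.19547$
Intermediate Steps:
$\frac{-42475 + 33115}{37966 + 9919} = - \frac{9360}{47885} = \left(-9360\right) \frac{1}{47885} = - \frac{1872}{9577}$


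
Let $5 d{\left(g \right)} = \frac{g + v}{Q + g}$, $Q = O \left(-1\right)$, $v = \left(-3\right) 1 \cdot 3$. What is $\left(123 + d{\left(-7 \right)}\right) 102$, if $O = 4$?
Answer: $\frac{691662}{55} \approx 12576.0$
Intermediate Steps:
$v = -9$ ($v = \left(-3\right) 3 = -9$)
$Q = -4$ ($Q = 4 \left(-1\right) = -4$)
$d{\left(g \right)} = \frac{-9 + g}{5 \left(-4 + g\right)}$ ($d{\left(g \right)} = \frac{\left(g - 9\right) \frac{1}{-4 + g}}{5} = \frac{\left(-9 + g\right) \frac{1}{-4 + g}}{5} = \frac{\frac{1}{-4 + g} \left(-9 + g\right)}{5} = \frac{-9 + g}{5 \left(-4 + g\right)}$)
$\left(123 + d{\left(-7 \right)}\right) 102 = \left(123 + \frac{-9 - 7}{5 \left(-4 - 7\right)}\right) 102 = \left(123 + \frac{1}{5} \frac{1}{-11} \left(-16\right)\right) 102 = \left(123 + \frac{1}{5} \left(- \frac{1}{11}\right) \left(-16\right)\right) 102 = \left(123 + \frac{16}{55}\right) 102 = \frac{6781}{55} \cdot 102 = \frac{691662}{55}$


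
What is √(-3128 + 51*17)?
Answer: I*√2261 ≈ 47.55*I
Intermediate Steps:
√(-3128 + 51*17) = √(-3128 + 867) = √(-2261) = I*√2261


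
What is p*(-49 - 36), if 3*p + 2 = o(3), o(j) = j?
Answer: -85/3 ≈ -28.333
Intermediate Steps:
p = 1/3 (p = -2/3 + (1/3)*3 = -2/3 + 1 = 1/3 ≈ 0.33333)
p*(-49 - 36) = (-49 - 36)/3 = (1/3)*(-85) = -85/3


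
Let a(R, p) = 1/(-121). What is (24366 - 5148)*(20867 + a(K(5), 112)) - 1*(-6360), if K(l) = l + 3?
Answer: 48524413068/121 ≈ 4.0103e+8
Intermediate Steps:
K(l) = 3 + l
a(R, p) = -1/121
(24366 - 5148)*(20867 + a(K(5), 112)) - 1*(-6360) = (24366 - 5148)*(20867 - 1/121) - 1*(-6360) = 19218*(2524906/121) + 6360 = 48523643508/121 + 6360 = 48524413068/121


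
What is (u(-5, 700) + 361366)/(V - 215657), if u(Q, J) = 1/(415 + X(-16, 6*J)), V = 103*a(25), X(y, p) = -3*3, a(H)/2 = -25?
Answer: -146714597/89647642 ≈ -1.6366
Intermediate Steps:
a(H) = -50 (a(H) = 2*(-25) = -50)
X(y, p) = -9
V = -5150 (V = 103*(-50) = -5150)
u(Q, J) = 1/406 (u(Q, J) = 1/(415 - 9) = 1/406)
(u(-5, 700) + 361366)/(V - 215657) = (1/406 + 361366)/(-5150 - 215657) = (146714597/406)/(-220807) = (146714597/406)*(-1/220807) = -146714597/89647642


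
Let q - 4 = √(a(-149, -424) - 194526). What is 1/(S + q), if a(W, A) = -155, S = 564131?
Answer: 564135/318248492906 - I*√194681/318248492906 ≈ 1.7726e-6 - 1.3864e-9*I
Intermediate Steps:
q = 4 + I*√194681 (q = 4 + √(-155 - 194526) = 4 + √(-194681) = 4 + I*√194681 ≈ 4.0 + 441.23*I)
1/(S + q) = 1/(564131 + (4 + I*√194681)) = 1/(564135 + I*√194681)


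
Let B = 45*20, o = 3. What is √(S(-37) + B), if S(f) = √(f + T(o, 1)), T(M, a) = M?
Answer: √(900 + I*√34) ≈ 30.0 + 0.09718*I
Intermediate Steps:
B = 900
S(f) = √(3 + f) (S(f) = √(f + 3) = √(3 + f))
√(S(-37) + B) = √(√(3 - 37) + 900) = √(√(-34) + 900) = √(I*√34 + 900) = √(900 + I*√34)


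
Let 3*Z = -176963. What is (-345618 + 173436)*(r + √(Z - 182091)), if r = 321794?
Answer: -55407134508 - 114788*I*√542427 ≈ -5.5407e+10 - 8.4541e+7*I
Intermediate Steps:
Z = -176963/3 (Z = (⅓)*(-176963) = -176963/3 ≈ -58988.)
(-345618 + 173436)*(r + √(Z - 182091)) = (-345618 + 173436)*(321794 + √(-176963/3 - 182091)) = -172182*(321794 + √(-723236/3)) = -172182*(321794 + 2*I*√542427/3) = -55407134508 - 114788*I*√542427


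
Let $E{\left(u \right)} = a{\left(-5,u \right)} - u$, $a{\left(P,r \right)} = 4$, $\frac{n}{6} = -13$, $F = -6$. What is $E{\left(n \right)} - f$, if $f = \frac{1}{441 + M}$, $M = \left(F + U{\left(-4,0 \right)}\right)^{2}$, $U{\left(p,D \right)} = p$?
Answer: $\frac{44361}{541} \approx 81.998$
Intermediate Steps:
$n = -78$ ($n = 6 \left(-13\right) = -78$)
$M = 100$ ($M = \left(-6 - 4\right)^{2} = \left(-10\right)^{2} = 100$)
$E{\left(u \right)} = 4 - u$
$f = \frac{1}{541}$ ($f = \frac{1}{441 + 100} = \frac{1}{541} \approx 0.0018484$)
$E{\left(n \right)} - f = \left(4 - -78\right) - \frac{1}{541} = \left(4 + 78\right) - \frac{1}{541} = 82 - \frac{1}{541} = \frac{44361}{541}$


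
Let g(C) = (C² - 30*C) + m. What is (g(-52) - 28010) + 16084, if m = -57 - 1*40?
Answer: -7759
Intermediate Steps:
m = -97 (m = -57 - 40 = -97)
g(C) = -97 + C² - 30*C (g(C) = (C² - 30*C) - 97 = -97 + C² - 30*C)
(g(-52) - 28010) + 16084 = ((-97 + (-52)² - 30*(-52)) - 28010) + 16084 = ((-97 + 2704 + 1560) - 28010) + 16084 = (4167 - 28010) + 16084 = -23843 + 16084 = -7759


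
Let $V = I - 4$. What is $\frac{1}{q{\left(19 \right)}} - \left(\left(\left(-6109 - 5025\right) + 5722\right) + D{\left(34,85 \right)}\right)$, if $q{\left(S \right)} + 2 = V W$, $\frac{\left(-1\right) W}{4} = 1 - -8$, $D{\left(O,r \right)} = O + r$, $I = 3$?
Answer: $\frac{179963}{34} \approx 5293.0$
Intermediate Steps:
$W = -36$ ($W = - 4 \left(1 - -8\right) = - 4 \left(1 + 8\right) = \left(-4\right) 9 = -36$)
$V = -1$ ($V = 3 - 4 = -1$)
$q{\left(S \right)} = 34$ ($q{\left(S \right)} = -2 - -36 = -2 + 36 = 34$)
$\frac{1}{q{\left(19 \right)}} - \left(\left(\left(-6109 - 5025\right) + 5722\right) + D{\left(34,85 \right)}\right) = \frac{1}{34} - \left(\left(\left(-6109 - 5025\right) + 5722\right) + \left(34 + 85\right)\right) = \frac{1}{34} - \left(\left(-11134 + 5722\right) + 119\right) = \frac{1}{34} - \left(-5412 + 119\right) = \frac{1}{34} - -5293 = \frac{1}{34} + 5293 = \frac{179963}{34}$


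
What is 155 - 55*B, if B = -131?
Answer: 7360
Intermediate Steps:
155 - 55*B = 155 - 55*(-131) = 155 + 7205 = 7360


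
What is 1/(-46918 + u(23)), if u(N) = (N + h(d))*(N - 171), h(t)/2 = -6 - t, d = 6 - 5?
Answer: -1/48250 ≈ -2.0725e-5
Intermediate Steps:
d = 1
h(t) = -12 - 2*t (h(t) = 2*(-6 - t) = -12 - 2*t)
u(N) = (-171 + N)*(-14 + N) (u(N) = (N + (-12 - 2*1))*(N - 171) = (N + (-12 - 2))*(-171 + N) = (N - 14)*(-171 + N) = (-14 + N)*(-171 + N) = (-171 + N)*(-14 + N))
1/(-46918 + u(23)) = 1/(-46918 + (2394 + 23² - 185*23)) = 1/(-46918 + (2394 + 529 - 4255)) = 1/(-46918 - 1332) = 1/(-48250) = -1/48250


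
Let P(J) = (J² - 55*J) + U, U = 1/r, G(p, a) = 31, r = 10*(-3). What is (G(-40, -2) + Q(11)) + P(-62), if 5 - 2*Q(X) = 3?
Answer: 218579/30 ≈ 7286.0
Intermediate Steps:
r = -30
Q(X) = 1 (Q(X) = 5/2 - ½*3 = 5/2 - 3/2 = 1)
U = -1/30 (U = 1/(-30) = -1/30 ≈ -0.033333)
P(J) = -1/30 + J² - 55*J (P(J) = (J² - 55*J) - 1/30 = -1/30 + J² - 55*J)
(G(-40, -2) + Q(11)) + P(-62) = (31 + 1) + (-1/30 + (-62)² - 55*(-62)) = 32 + (-1/30 + 3844 + 3410) = 32 + 217619/30 = 218579/30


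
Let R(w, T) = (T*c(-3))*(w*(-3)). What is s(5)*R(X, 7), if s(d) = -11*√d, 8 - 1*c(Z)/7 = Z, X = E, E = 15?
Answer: 266805*√5 ≈ 5.9659e+5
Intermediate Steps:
X = 15
c(Z) = 56 - 7*Z
R(w, T) = -231*T*w (R(w, T) = (T*(56 - 7*(-3)))*(w*(-3)) = (T*(56 + 21))*(-3*w) = (T*77)*(-3*w) = (77*T)*(-3*w) = -231*T*w)
s(5)*R(X, 7) = (-11*√5)*(-231*7*15) = -11*√5*(-24255) = 266805*√5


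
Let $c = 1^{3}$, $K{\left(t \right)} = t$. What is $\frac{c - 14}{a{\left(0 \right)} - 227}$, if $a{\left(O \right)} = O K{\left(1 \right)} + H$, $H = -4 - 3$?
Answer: $\frac{1}{18} \approx 0.055556$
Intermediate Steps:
$H = -7$ ($H = -4 - 3 = -7$)
$a{\left(O \right)} = -7 + O$ ($a{\left(O \right)} = O 1 - 7 = O - 7 = -7 + O$)
$c = 1$
$\frac{c - 14}{a{\left(0 \right)} - 227} = \frac{1 - 14}{\left(-7 + 0\right) - 227} = - \frac{13}{-7 - 227} = - \frac{13}{-234} = \left(-13\right) \left(- \frac{1}{234}\right) = \frac{1}{18}$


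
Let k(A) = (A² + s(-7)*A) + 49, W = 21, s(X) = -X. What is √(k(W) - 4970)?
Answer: I*√4333 ≈ 65.826*I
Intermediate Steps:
k(A) = 49 + A² + 7*A (k(A) = (A² + (-1*(-7))*A) + 49 = (A² + 7*A) + 49 = 49 + A² + 7*A)
√(k(W) - 4970) = √((49 + 21² + 7*21) - 4970) = √((49 + 441 + 147) - 4970) = √(637 - 4970) = √(-4333) = I*√4333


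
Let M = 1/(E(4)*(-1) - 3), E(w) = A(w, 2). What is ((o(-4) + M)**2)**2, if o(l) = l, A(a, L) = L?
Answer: 194481/625 ≈ 311.17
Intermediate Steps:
E(w) = 2
M = -1/5 (M = 1/(2*(-1) - 3) = 1/(-2 - 3) = 1/(-5) = -1/5 ≈ -0.20000)
((o(-4) + M)**2)**2 = ((-4 - 1/5)**2)**2 = ((-21/5)**2)**2 = (441/25)**2 = 194481/625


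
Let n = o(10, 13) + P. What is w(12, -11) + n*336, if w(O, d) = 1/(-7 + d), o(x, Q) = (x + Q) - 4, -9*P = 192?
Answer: -14113/18 ≈ -784.06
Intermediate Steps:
P = -64/3 (P = -⅑*192 = -64/3 ≈ -21.333)
o(x, Q) = -4 + Q + x (o(x, Q) = (Q + x) - 4 = -4 + Q + x)
n = -7/3 (n = (-4 + 13 + 10) - 64/3 = 19 - 64/3 = -7/3 ≈ -2.3333)
w(12, -11) + n*336 = 1/(-7 - 11) - 7/3*336 = 1/(-18) - 784 = -1/18 - 784 = -14113/18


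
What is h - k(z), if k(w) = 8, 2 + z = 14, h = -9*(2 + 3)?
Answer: -53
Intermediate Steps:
h = -45 (h = -9*5 = -45)
z = 12 (z = -2 + 14 = 12)
h - k(z) = -45 - 1*8 = -45 - 8 = -53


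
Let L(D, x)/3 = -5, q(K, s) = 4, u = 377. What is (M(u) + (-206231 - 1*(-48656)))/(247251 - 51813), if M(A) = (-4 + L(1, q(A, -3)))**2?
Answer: -78607/97719 ≈ -0.80442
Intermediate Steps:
L(D, x) = -15 (L(D, x) = 3*(-5) = -15)
M(A) = 361 (M(A) = (-4 - 15)**2 = (-19)**2 = 361)
(M(u) + (-206231 - 1*(-48656)))/(247251 - 51813) = (361 + (-206231 - 1*(-48656)))/(247251 - 51813) = (361 + (-206231 + 48656))/195438 = (361 - 157575)*(1/195438) = -157214*1/195438 = -78607/97719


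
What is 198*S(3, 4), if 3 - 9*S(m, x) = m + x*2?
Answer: -176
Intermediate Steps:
S(m, x) = ⅓ - 2*x/9 - m/9 (S(m, x) = ⅓ - (m + x*2)/9 = ⅓ - (m + 2*x)/9 = ⅓ + (-2*x/9 - m/9) = ⅓ - 2*x/9 - m/9)
198*S(3, 4) = 198*(⅓ - 2/9*4 - ⅑*3) = 198*(⅓ - 8/9 - ⅓) = 198*(-8/9) = -176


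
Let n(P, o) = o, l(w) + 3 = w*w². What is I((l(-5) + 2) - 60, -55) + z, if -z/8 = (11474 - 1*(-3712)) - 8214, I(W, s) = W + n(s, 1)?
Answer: -55961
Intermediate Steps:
l(w) = -3 + w³ (l(w) = -3 + w*w² = -3 + w³)
I(W, s) = 1 + W (I(W, s) = W + 1 = 1 + W)
z = -55776 (z = -8*((11474 - 1*(-3712)) - 8214) = -8*((11474 + 3712) - 8214) = -8*(15186 - 8214) = -8*6972 = -55776)
I((l(-5) + 2) - 60, -55) + z = (1 + (((-3 + (-5)³) + 2) - 60)) - 55776 = (1 + (((-3 - 125) + 2) - 60)) - 55776 = (1 + ((-128 + 2) - 60)) - 55776 = (1 + (-126 - 60)) - 55776 = (1 - 186) - 55776 = -185 - 55776 = -55961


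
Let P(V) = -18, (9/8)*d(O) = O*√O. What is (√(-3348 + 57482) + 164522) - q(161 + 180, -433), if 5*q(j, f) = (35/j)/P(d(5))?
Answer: 1009836043/6138 + √54134 ≈ 1.6475e+5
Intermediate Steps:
d(O) = 8*O^(3/2)/9 (d(O) = 8*(O*√O)/9 = 8*O^(3/2)/9)
q(j, f) = -7/(18*j) (q(j, f) = ((35/j)/(-18))/5 = ((35/j)*(-1/18))/5 = (-35/(18*j))/5 = -7/(18*j))
(√(-3348 + 57482) + 164522) - q(161 + 180, -433) = (√(-3348 + 57482) + 164522) - (-7)/(18*(161 + 180)) = (√54134 + 164522) - (-7)/(18*341) = (164522 + √54134) - (-7)/(18*341) = (164522 + √54134) - 1*(-7/6138) = (164522 + √54134) + 7/6138 = 1009836043/6138 + √54134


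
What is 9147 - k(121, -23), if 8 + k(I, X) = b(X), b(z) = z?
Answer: 9178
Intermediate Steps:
k(I, X) = -8 + X
9147 - k(121, -23) = 9147 - (-8 - 23) = 9147 - 1*(-31) = 9147 + 31 = 9178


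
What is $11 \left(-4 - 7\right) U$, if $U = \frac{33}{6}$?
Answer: $- \frac{1331}{2} \approx -665.5$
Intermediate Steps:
$U = \frac{11}{2}$ ($U = 33 \cdot \frac{1}{6} = \frac{11}{2} \approx 5.5$)
$11 \left(-4 - 7\right) U = 11 \left(-4 - 7\right) \frac{11}{2} = 11 \left(-11\right) \frac{11}{2} = \left(-121\right) \frac{11}{2} = - \frac{1331}{2}$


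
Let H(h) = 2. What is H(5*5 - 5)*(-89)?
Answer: -178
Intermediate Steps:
H(5*5 - 5)*(-89) = 2*(-89) = -178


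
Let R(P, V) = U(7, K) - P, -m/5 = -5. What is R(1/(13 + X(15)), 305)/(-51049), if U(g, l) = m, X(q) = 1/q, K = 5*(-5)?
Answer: -4885/10005604 ≈ -0.00048823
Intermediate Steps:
m = 25 (m = -5*(-5) = 25)
K = -25
U(g, l) = 25
R(P, V) = 25 - P
R(1/(13 + X(15)), 305)/(-51049) = (25 - 1/(13 + 1/15))/(-51049) = (25 - 1/(13 + 1/15))*(-1/51049) = (25 - 1/196/15)*(-1/51049) = (25 - 1*15/196)*(-1/51049) = (25 - 15/196)*(-1/51049) = (4885/196)*(-1/51049) = -4885/10005604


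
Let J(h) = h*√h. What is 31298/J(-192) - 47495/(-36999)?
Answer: 47495/36999 + 15649*I*√3/2304 ≈ 1.2837 + 11.764*I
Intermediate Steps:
J(h) = h^(3/2)
31298/J(-192) - 47495/(-36999) = 31298/((-192)^(3/2)) - 47495/(-36999) = 31298/((-1536*I*√3)) - 47495*(-1/36999) = 31298*(I*√3/4608) + 47495/36999 = 15649*I*√3/2304 + 47495/36999 = 47495/36999 + 15649*I*√3/2304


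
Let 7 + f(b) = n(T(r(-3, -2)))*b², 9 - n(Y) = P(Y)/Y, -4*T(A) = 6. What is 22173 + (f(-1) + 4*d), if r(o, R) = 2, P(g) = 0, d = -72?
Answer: 21887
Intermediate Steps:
T(A) = -3/2 (T(A) = -¼*6 = -3/2)
n(Y) = 9 (n(Y) = 9 - 0/Y = 9 - 1*0 = 9 + 0 = 9)
f(b) = -7 + 9*b²
22173 + (f(-1) + 4*d) = 22173 + ((-7 + 9*(-1)²) + 4*(-72)) = 22173 + ((-7 + 9*1) - 288) = 22173 + ((-7 + 9) - 288) = 22173 + (2 - 288) = 22173 - 286 = 21887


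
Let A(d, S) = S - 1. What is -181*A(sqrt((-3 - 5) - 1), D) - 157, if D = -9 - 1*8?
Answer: 3101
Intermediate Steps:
D = -17 (D = -9 - 8 = -17)
A(d, S) = -1 + S
-181*A(sqrt((-3 - 5) - 1), D) - 157 = -181*(-1 - 17) - 157 = -181*(-18) - 157 = 3258 - 157 = 3101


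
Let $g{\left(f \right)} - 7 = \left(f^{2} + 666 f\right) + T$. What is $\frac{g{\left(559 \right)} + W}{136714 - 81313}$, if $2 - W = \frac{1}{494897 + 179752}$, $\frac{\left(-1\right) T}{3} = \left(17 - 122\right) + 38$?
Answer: $\frac{462124445264}{37376229249} \approx 12.364$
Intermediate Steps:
$T = 201$ ($T = - 3 \left(\left(17 - 122\right) + 38\right) = - 3 \left(-105 + 38\right) = \left(-3\right) \left(-67\right) = 201$)
$W = \frac{1349297}{674649}$ ($W = 2 - \frac{1}{494897 + 179752} = 2 - \frac{1}{674649} = \frac{1349297}{674649} \approx 2.0$)
$g{\left(f \right)} = 208 + f^{2} + 666 f$ ($g{\left(f \right)} = 7 + \left(\left(f^{2} + 666 f\right) + 201\right) = 7 + \left(201 + f^{2} + 666 f\right) = 208 + f^{2} + 666 f$)
$\frac{g{\left(559 \right)} + W}{136714 - 81313} = \frac{\left(208 + 559^{2} + 666 \cdot 559\right) + \frac{1349297}{674649}}{136714 - 81313} = \frac{\left(208 + 312481 + 372294\right) + \frac{1349297}{674649}}{55401} = \left(684983 + \frac{1349297}{674649}\right) \frac{1}{55401} = \frac{462124445264}{674649} \cdot \frac{1}{55401} = \frac{462124445264}{37376229249}$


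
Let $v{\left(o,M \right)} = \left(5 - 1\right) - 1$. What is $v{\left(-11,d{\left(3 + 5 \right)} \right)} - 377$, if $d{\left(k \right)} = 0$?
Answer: $-374$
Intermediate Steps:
$v{\left(o,M \right)} = 3$ ($v{\left(o,M \right)} = 4 - 1 = 3$)
$v{\left(-11,d{\left(3 + 5 \right)} \right)} - 377 = 3 - 377 = -374$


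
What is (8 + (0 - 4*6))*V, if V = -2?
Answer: 32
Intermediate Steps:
(8 + (0 - 4*6))*V = (8 + (0 - 4*6))*(-2) = (8 + (0 - 24))*(-2) = (8 - 24)*(-2) = -16*(-2) = 32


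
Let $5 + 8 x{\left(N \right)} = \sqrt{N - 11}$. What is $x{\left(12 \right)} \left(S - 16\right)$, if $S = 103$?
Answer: $- \frac{87}{2} \approx -43.5$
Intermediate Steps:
$x{\left(N \right)} = - \frac{5}{8} + \frac{\sqrt{-11 + N}}{8}$ ($x{\left(N \right)} = - \frac{5}{8} + \frac{\sqrt{N - 11}}{8} = - \frac{5}{8} + \frac{\sqrt{-11 + N}}{8}$)
$x{\left(12 \right)} \left(S - 16\right) = \left(- \frac{5}{8} + \frac{\sqrt{-11 + 12}}{8}\right) \left(103 - 16\right) = \left(- \frac{5}{8} + \frac{\sqrt{1}}{8}\right) 87 = \left(- \frac{5}{8} + \frac{1}{8} \cdot 1\right) 87 = \left(- \frac{5}{8} + \frac{1}{8}\right) 87 = \left(- \frac{1}{2}\right) 87 = - \frac{87}{2}$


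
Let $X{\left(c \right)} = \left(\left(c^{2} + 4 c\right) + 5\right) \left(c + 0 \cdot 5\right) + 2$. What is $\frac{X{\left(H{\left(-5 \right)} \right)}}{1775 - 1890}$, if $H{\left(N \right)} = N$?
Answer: $\frac{48}{115} \approx 0.41739$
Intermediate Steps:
$X{\left(c \right)} = 2 + c \left(5 + c^{2} + 4 c\right)$ ($X{\left(c \right)} = \left(5 + c^{2} + 4 c\right) \left(c + 0\right) + 2 = \left(5 + c^{2} + 4 c\right) c + 2 = c \left(5 + c^{2} + 4 c\right) + 2 = 2 + c \left(5 + c^{2} + 4 c\right)$)
$\frac{X{\left(H{\left(-5 \right)} \right)}}{1775 - 1890} = \frac{2 + \left(-5\right)^{3} + 4 \left(-5\right)^{2} + 5 \left(-5\right)}{1775 - 1890} = \frac{2 - 125 + 4 \cdot 25 - 25}{-115} = \left(2 - 125 + 100 - 25\right) \left(- \frac{1}{115}\right) = \left(-48\right) \left(- \frac{1}{115}\right) = \frac{48}{115}$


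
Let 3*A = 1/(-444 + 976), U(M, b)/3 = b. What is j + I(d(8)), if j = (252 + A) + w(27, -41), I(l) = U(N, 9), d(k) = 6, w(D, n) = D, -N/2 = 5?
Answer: 488377/1596 ≈ 306.00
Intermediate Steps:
N = -10 (N = -2*5 = -10)
U(M, b) = 3*b
I(l) = 27 (I(l) = 3*9 = 27)
A = 1/1596 (A = 1/(3*(-444 + 976)) = (1/3)/532 = (1/3)*(1/532) = 1/1596 ≈ 0.00062657)
j = 445285/1596 (j = (252 + 1/1596) + 27 = 402193/1596 + 27 = 445285/1596 ≈ 279.00)
j + I(d(8)) = 445285/1596 + 27 = 488377/1596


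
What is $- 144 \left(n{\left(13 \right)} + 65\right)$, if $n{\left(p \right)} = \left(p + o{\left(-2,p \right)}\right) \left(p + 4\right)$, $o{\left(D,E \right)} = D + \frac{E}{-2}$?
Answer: $-20376$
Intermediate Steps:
$o{\left(D,E \right)} = D - \frac{E}{2}$ ($o{\left(D,E \right)} = D + E \left(- \frac{1}{2}\right) = D - \frac{E}{2}$)
$n{\left(p \right)} = \left(-2 + \frac{p}{2}\right) \left(4 + p\right)$ ($n{\left(p \right)} = \left(p - \left(2 + \frac{p}{2}\right)\right) \left(p + 4\right) = \left(-2 + \frac{p}{2}\right) \left(4 + p\right)$)
$- 144 \left(n{\left(13 \right)} + 65\right) = - 144 \left(\left(-8 + \frac{13^{2}}{2}\right) + 65\right) = - 144 \left(\left(-8 + \frac{1}{2} \cdot 169\right) + 65\right) = - 144 \left(\left(-8 + \frac{169}{2}\right) + 65\right) = - 144 \left(\frac{153}{2} + 65\right) = \left(-144\right) \frac{283}{2} = -20376$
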